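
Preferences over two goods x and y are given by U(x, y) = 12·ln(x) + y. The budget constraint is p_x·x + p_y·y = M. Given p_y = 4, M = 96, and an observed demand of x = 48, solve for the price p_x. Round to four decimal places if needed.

p_x = 1

MU_x = 12/x, MU_y = 1. Tangency: 12/x = p_x/p_y.
So x*(p_x,p_y) = 12·p_y/p_x, independent of income; and y* = (M − 12·p_y)/p_y.
Set x* = 48 in the demand function and solve for p_x: p_x = 1.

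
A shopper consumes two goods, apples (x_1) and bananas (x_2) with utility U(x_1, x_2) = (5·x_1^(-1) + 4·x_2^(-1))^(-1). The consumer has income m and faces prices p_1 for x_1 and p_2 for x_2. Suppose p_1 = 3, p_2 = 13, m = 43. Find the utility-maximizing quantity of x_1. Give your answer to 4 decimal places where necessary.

x_1* = 5.0083

MU_x_1 ∝ 5·x_1^(-2), MU_x_2 ∝ 4·x_2^(-2), so MRS = (5/4)·(x_2/x_1)^(2) = p_1/p_2.
Solve for the ratio: x_2/x_1 = [(4/5)·p_1/p_2]^(0.5).
With the ratio pinned down, the budget gives x_1* = m/(p_1 + p_2·(x_2/x_1)) and x_2* = (x_2/x_1)·x_1*.
Numerically x_2/x_1 = 0.429669, so x_1* = 43/(3 + 13·0.429669) = 5.0083.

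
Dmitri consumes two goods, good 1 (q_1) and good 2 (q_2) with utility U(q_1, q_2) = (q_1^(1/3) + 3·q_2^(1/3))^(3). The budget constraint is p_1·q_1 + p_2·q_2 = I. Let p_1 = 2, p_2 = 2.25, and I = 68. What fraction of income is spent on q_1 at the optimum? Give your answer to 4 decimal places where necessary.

share on q_1 = 0.1695

MU_q_1 ∝ q_1^(-2/3), MU_q_2 ∝ 3·q_2^(-2/3), so MRS = (1/3)·(q_2/q_1)^(2/3) = p_1/p_2.
Hence q_2/q_1 = (3·p_1/p_2)^(1/(2/3)), i.e. raised to the 1.5 power.
With the ratio pinned down, the budget gives q_1* = I/(p_1 + p_2·(q_2/q_1)) and q_2* = (q_2/q_1)·q_1*.
Numerically q_2/q_1 = 4.354648, so q_1* = 68/(2 + 2.25·4.354648) = 5.7637 and q_2* = 4.354648·5.7637 = 25.0989.
Expenditure on q_1: 2·5.7637 = 11.5274; share = 0.1695.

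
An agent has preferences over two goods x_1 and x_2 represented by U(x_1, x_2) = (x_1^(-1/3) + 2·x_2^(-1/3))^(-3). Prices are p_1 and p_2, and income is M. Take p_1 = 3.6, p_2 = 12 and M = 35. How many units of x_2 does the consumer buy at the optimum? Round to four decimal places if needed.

x_2* = 2.0254

MU_x_1 ∝ x_1^(-4/3), MU_x_2 ∝ 2·x_2^(-4/3), so MRS = (1/2)·(x_2/x_1)^(4/3) = p_1/p_2.
Solve for the ratio: x_2/x_1 = [2·p_1/p_2]^(0.75).
With the ratio pinned down, the budget gives x_1* = M/(p_1 + p_2·(x_2/x_1)) and x_2* = (x_2/x_1)·x_1*.
Numerically x_2/x_1 = 0.681732, so x_1* = 35/(3.6 + 12·0.681732) = 2.9709 and x_2* = 0.681732·2.9709 = 2.0254.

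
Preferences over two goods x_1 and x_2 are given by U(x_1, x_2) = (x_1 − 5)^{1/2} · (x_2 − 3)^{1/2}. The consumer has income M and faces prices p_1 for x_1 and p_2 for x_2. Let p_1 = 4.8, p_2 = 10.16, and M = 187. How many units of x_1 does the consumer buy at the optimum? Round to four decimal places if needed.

This is Cobb-Douglas in (x_1−5, x_2−3): tangency gives 0.5·p_2·(x_2−3) = 0.5·p_1·(x_1−5).
Substituting into the budget: x_1* = 5 + 0.5·(M − 5·p_1 − 3·p_2)/p_1, and x_2* = 3 + 0.5·(…)/p_2.
Discretionary income = 187 − 5·4.8 − 3·10.16 = 132.52; x_1* = 5 + 0.5·132.52/4.8 = 18.8042.

x_1* = 18.8042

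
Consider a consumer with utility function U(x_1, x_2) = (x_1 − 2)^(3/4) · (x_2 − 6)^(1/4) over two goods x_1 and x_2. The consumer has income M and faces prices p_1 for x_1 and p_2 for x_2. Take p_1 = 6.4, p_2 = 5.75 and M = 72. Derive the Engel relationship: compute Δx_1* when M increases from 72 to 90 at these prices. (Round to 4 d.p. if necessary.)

Δx_1* = 2.1094

This is Cobb-Douglas in (x_1−2, x_2−6): tangency gives 0.75·p_2·(x_2−6) = 0.25·p_1·(x_1−2).
After buying the subsistence bundle (2, 6), a share 0.75 of the remaining income goes to x_1: x_1* = 2 + 0.75·(M − 2p_1 − 6p_2)/p_1.
Discretionary income = 72 − 2·6.4 − 6·5.75 = 24.7; x_1* = 2 + 0.75·24.7/6.4 = 4.8945.
At M' = 90: x_1* = 7.0039. Change: 7.0039 − 4.8945 = 2.1094.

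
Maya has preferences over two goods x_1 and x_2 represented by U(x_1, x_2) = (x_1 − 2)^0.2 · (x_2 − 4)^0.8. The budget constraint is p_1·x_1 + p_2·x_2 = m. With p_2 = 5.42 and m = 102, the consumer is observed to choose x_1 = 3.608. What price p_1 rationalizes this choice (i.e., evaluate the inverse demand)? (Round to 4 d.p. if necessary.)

MRS = (1/4)·(x_2−4)/(x_1−2). Tangency with p_1/p_2 gives x_2−4 = 4·(p_1/p_2)·(x_1−2).
After buying the subsistence bundle (2, 4), a share 0.2 of the remaining income goes to x_1: x_1* = 2 + 0.2·(m − 2p_1 − 4p_2)/p_1.
Set x_1* = 3.608 in the demand function and solve for p_1: p_1 = 8.

p_1 = 8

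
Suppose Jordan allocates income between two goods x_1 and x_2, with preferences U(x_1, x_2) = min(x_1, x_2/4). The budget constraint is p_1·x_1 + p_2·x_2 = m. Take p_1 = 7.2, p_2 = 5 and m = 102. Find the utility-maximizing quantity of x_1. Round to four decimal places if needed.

x_1* = 3.75

With perfect complements, no substitution: consume in ratio x_1:x_2 = 1:4.
Budget: p_1·x_1 + p_2·4·x_1 = m, so (p_1 + 4·p_2)·x_1 = m.
Demand: x_1*(p_1,p_2,m) = m/(p_1 + 4·p_2), x_2* = 4·m/(p_1 + 4·p_2).
Here 7.2 + 4·5 = 27.2, giving x_1* = 3.75.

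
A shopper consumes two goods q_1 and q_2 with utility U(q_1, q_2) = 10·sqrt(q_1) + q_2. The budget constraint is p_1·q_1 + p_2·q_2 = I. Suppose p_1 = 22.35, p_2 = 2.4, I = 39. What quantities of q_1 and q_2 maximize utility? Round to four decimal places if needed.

q_1* = 0.2883, q_2* = 13.5654

Utility is quasi-linear in q_2; the FOC for q_1 is 5/√q_1 = p_1/p_2.
Thus q_1* = (5·p_2/p_1)² — independent of I — with the rest of income spent on q_2.
Plugging in: q_1* = (5·2.4/22.35)² = 0.2883, q_2* = 13.5654.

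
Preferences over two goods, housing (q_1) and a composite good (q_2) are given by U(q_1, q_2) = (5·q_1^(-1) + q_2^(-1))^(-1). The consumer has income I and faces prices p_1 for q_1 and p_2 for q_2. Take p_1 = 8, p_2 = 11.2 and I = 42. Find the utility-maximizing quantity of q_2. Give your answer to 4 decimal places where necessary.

q_2* = 1.2977

MU_q_1 ∝ 5·q_1^(-2), MU_q_2 ∝ q_2^(-2), so MRS = 5·(q_2/q_1)^(2) = p_1/p_2.
Solve for the ratio: q_2/q_1 = [(1/5)·p_1/p_2]^(0.5).
With the ratio pinned down, the budget gives q_1* = I/(p_1 + p_2·(q_2/q_1)) and q_2* = (q_2/q_1)·q_1*.
Numerically q_2/q_1 = 0.377964, so q_1* = 42/(8 + 11.2·0.377964) = 3.4333 and q_2* = 0.377964·3.4333 = 1.2977.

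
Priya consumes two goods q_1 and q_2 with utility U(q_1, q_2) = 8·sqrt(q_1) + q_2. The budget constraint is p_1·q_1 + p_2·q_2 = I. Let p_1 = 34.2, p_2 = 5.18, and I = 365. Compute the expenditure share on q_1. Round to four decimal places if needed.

share on q_1 = 0.0344

MU_q_1 = 4/√q_1, MU_q_2 = 1. Tangency: 4/√q_1 = p_1/p_2.
Solve: √q_1 = 4·p_2/p_1, so q_1*(p_1,p_2) = (4·p_2/p_1)², and q_2* = (I − p_1·q_1*)/p_2.
Plugging in: q_1* = (4·5.18/34.2)² = 0.3671, q_2* = 68.0399.
Expenditure on q_1: 34.2·0.3671 = 12.5532; share = 0.0344.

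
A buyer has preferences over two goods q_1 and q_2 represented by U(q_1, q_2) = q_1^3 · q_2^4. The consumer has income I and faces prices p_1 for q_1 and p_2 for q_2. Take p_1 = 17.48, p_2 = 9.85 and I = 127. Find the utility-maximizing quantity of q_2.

Demand: q_1*(p_1,p_2,I) = 3/7·I/p_1 and q_2* = 4/7·I/p_2.
At p_1=17.48, p_2=9.85, I=127: q_2* = 4/7·127/9.85 = 7.3677.

q_2* = 7.3677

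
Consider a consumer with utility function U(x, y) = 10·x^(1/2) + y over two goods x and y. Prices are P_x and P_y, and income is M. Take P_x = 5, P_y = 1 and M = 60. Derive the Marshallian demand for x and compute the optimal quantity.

MU_x = 5/√x, MU_y = 1. Tangency: 5/√x = P_x/P_y.
Thus x* = (5·P_y/P_x)² — independent of M — with the rest of income spent on y.
Plugging in: x* = (5·1/5)² = 1.

x* = 1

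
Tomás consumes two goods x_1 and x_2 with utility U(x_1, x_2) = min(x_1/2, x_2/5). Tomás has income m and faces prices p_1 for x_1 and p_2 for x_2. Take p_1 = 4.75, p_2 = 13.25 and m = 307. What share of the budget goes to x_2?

Demand: x_1*(p_1,p_2,m) = 2·m/(2·p_1 + 5·p_2), x_2* = 5·m/(2·p_1 + 5·p_2).
Here 2·4.75 + 5·13.25 = 75.75, giving x_1* = 8.1056 and x_2* = 20.264.
Expenditure on x_2: 13.25·20.264 = 268.4983; share = 0.8746.

share on x_2 = 0.8746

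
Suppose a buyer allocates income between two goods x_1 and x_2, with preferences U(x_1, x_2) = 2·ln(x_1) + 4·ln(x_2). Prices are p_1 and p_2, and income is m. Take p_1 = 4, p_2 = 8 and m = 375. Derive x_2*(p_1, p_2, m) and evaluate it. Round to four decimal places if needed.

The MRS is (1/2)·x_2/x_1. Set MRS = p_1/p_2.
Rearranging, p_2·x_2 = 2·p_1·x_1. Substituting into the budget gives p_1·x_1·(1 + 2) = m.
Demand: x_1*(p_1,p_2,m) = 1/3·m/p_1 and x_2* = 2/3·m/p_2.
At p_1=4, p_2=8, m=375: x_2* = 2/3·375/8 = 31.25.

x_2* = 31.25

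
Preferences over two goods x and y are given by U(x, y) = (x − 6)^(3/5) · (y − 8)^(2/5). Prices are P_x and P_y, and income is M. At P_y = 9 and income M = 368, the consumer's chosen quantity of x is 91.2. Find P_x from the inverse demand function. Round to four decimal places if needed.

Let x' = x−6, y' = y−8. MRS = (3/2)·y'/x' = P_x/P_y.
Substituting into the budget: x* = 6 + 0.6·(M − 6·P_x − 8·P_y)/P_x, and y* = 8 + 0.4·(…)/P_y.
Set x* = 91.2 in the demand function and solve for P_x: P_x = 2.

P_x = 2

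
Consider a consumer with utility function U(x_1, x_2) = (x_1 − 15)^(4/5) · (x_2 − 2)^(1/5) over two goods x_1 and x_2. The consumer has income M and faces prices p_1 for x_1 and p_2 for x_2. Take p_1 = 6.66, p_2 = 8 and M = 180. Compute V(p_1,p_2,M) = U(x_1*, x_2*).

Let x_1' = x_1−15, x_2' = x_2−2. MRS = 4·x_2'/x_1' = p_1/p_2.
After buying the subsistence bundle (15, 2), a share 0.8 of the remaining income goes to x_1: x_1* = 15 + 0.8·(M − 15p_1 − 2p_2)/p_1.
Discretionary income = 180 − 15·6.66 − 2·8 = 64.1; x_1* = 15 + 0.8·64.1/6.66 = 22.6997; x_2* = 2 + 0.2·64.1/8 = 3.6025.
Utility at the optimum: U(22.6997, 3.6025) = 5.6252.

V = 5.6252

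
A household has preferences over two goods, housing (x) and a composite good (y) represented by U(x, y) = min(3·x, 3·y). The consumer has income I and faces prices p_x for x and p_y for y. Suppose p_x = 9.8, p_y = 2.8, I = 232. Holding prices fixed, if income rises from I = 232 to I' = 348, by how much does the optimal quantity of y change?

Δy* = 9.2063

Here 3·9.8 + 3·2.8 = 37.8, giving y* = 18.4127.
At I' = 348: y* = 27.619. Change: 27.619 − 18.4127 = 9.2063.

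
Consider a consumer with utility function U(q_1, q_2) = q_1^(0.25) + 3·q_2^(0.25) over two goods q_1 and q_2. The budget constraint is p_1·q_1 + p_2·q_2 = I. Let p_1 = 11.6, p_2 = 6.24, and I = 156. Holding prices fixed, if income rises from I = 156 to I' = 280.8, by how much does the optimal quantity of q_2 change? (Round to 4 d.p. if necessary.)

Δq_2* = 16.8355

MRS = MU_q_1/MU_q_2 = (1/3)·(q_2/q_1)^(0.75). Set equal to p_1/p_2.
Hence q_2/q_1 = (3·p_1/p_2)^(1/(0.75)), i.e. raised to the 4/3 power.
Substitute q_2 = (q_2/q_1)·q_1 into the budget: q_1* = I/(p_1 + p_2·(q_2/q_1)).
Numerically q_2/q_1 = 9.889922, so q_1* = 156/(11.6 + 6.24·9.889922) = 2.1279 and q_2* = 9.889922·2.1279 = 21.0444.
At I' = 280.8: q_2* = 37.8799. Change: 37.8799 − 21.0444 = 16.8355.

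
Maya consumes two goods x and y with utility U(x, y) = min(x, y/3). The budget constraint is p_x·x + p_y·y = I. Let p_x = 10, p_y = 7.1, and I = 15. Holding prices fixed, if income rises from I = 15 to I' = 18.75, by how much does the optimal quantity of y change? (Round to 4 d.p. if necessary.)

Δy* = 0.3594

With perfect complements, no substitution: consume in ratio x:y = 1:3.
Budget: p_x·x + p_y·3·x = I, so (p_x + 3·p_y)·x = I.
Demand: x*(p_x,p_y,I) = I/(p_x + 3·p_y), y* = 3·I/(p_x + 3·p_y).
Here 10 + 3·7.1 = 31.3, giving y* = 1.4377.
At I' = 18.75: y* = 1.7971. Change: 1.7971 − 1.4377 = 0.3594.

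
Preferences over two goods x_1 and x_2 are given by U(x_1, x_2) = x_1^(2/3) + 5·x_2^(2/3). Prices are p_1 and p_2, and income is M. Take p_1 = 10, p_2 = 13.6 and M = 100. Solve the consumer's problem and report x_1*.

MU_x_1 ∝ x_1^(-1/3), MU_x_2 ∝ 5·x_2^(-1/3), so MRS = (1/5)·(x_2/x_1)^(1/3) = p_1/p_2.
Solve for the ratio: x_2/x_1 = [5·p_1/p_2]^(3).
Substitute x_2 = (x_2/x_1)·x_1 into the budget: x_1* = M/(p_1 + p_2·(x_2/x_1)).
Numerically x_2/x_1 = 49.692779, so x_1* = 100/(10 + 13.6·49.692779) = 0.1458.

x_1* = 0.1458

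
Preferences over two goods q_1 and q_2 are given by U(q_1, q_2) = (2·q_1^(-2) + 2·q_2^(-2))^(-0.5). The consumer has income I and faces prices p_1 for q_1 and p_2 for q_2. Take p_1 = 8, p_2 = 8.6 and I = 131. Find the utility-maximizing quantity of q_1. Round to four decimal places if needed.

q_1* = 7.9902

MU_q_1 ∝ 2·q_1^(-3), MU_q_2 ∝ 2·q_2^(-3), so MRS = (q_2/q_1)^(3) = p_1/p_2.
Solve for the ratio: q_2/q_1 = [p_1/p_2]^(1/3).
With the ratio pinned down, the budget gives q_1* = I/(p_1 + p_2·(q_2/q_1)) and q_2* = (q_2/q_1)·q_1*.
Numerically q_2/q_1 = 0.976181, so q_1* = 131/(8 + 8.6·0.976181) = 7.9902.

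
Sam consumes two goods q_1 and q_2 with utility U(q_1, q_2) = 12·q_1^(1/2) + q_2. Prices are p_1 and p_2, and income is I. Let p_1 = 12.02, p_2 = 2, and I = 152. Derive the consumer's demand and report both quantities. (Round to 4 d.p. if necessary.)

Set MRS = p_1/p_2: 6·q_1^(−1/2) = p_1/p_2.
Solve: √q_1 = 6·p_2/p_1, so q_1*(p_1,p_2) = (6·p_2/p_1)², and q_2* = (I − p_1·q_1*)/p_2.
Plugging in: q_1* = (6·2/12.02)² = 0.9967, q_2* = 70.01.

q_1* = 0.9967, q_2* = 70.01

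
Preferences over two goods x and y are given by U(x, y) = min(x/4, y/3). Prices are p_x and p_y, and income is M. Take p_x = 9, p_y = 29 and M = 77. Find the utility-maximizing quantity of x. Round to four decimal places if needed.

x* = 2.5041

With perfect complements, no substitution: consume in ratio x:y = 4:3.
Budget: p_x·x + p_y·(3/4)·x = M, so (4·p_x + 3·p_y)·x = 4·M.
Demand: x*(p_x,p_y,M) = 4·M/(4·p_x + 3·p_y), y* = 3·M/(4·p_x + 3·p_y).
Here 4·9 + 3·29 = 123, giving x* = 2.5041.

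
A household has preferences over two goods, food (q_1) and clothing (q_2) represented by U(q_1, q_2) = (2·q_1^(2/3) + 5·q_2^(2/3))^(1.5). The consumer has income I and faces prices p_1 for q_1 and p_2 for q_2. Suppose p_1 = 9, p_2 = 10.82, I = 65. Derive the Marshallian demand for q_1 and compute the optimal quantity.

q_1* = 0.6115

MU_q_1 ∝ 2·q_1^(-1/3), MU_q_2 ∝ 5·q_2^(-1/3), so MRS = (2/5)·(q_2/q_1)^(1/3) = p_1/p_2.
Solve for the ratio: q_2/q_1 = [(5/2)·p_1/p_2]^(3).
With the ratio pinned down, the budget gives q_1* = I/(p_1 + p_2·(q_2/q_1)) and q_2* = (q_2/q_1)·q_1*.
Numerically q_2/q_1 = 8.992196, so q_1* = 65/(9 + 10.82·8.992196) = 0.6115.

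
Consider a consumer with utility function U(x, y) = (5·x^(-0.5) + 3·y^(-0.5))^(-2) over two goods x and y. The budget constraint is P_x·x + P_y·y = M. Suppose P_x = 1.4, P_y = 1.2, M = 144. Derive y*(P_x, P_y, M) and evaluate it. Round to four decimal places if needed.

y* = 48.3902

From the CES first-order condition, (5/3)·(y/x)^(1.5) = P_x/P_y.
Hence y/x = ((3/5)·P_x/P_y)^(1/(1.5)), i.e. raised to the 2/3 power.
Substitute y = (y/x)·x into the budget: x* = M/(P_x + P_y·(y/x)).
Numerically y/x = 0.788374, so x* = 144/(1.4 + 1.2·0.788374) = 61.3798 and y* = 0.788374·61.3798 = 48.3902.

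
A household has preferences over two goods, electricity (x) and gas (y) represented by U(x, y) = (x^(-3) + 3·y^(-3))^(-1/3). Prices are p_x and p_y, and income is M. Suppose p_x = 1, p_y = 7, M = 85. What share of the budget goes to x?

share on x = 0.1501

MRS = MU_x/MU_y = (1/3)·(y/x)^(4). Set equal to p_x/p_y.
Hence y/x = (3·p_x/p_y)^(1/(4)), i.e. raised to the 0.25 power.
With the ratio pinned down, the budget gives x* = M/(p_x + p_y·(y/x)) and y* = (y/x)·x*.
Numerically y/x = 0.809107, so x* = 85/(1 + 7·0.809107) = 12.7556 and y* = 0.809107·12.7556 = 10.3206.
Expenditure on x: 1·12.7556 = 12.7556; share = 0.1501.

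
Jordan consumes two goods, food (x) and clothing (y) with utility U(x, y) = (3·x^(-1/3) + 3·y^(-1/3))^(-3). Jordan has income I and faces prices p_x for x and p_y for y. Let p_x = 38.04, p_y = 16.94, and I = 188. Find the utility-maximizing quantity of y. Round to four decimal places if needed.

y* = 4.9898

MU_x ∝ 3·x^(-4/3), MU_y ∝ 3·y^(-4/3), so MRS = (y/x)^(4/3) = p_x/p_y.
Hence y/x = (p_x/p_y)^(1/(4/3)), i.e. raised to the 0.75 power.
Substitute y = (y/x)·x into the budget: x* = I/(p_x + p_y·(y/x)).
Numerically y/x = 1.834405, so x* = 188/(38.04 + 16.94·1.834405) = 2.7201 and y* = 1.834405·2.7201 = 4.9898.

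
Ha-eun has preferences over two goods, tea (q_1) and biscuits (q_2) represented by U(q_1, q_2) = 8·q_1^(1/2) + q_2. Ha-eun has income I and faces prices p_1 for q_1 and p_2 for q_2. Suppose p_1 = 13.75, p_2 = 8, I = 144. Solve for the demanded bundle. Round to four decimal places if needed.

q_1* = 5.4162, q_2* = 8.6909

Thus q_1* = (4·p_2/p_1)² — independent of I — with the rest of income spent on q_2.
Plugging in: q_1* = (4·8/13.75)² = 5.4162, q_2* = 8.6909.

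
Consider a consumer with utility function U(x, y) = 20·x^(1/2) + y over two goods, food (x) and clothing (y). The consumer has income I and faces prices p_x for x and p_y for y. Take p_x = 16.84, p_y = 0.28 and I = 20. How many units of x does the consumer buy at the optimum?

x* = 0.0276

MU_x = 10/√x, MU_y = 1. Tangency: 10/√x = p_x/p_y.
Solve: √x = 10·p_y/p_x, so x*(p_x,p_y) = (10·p_y/p_x)², and y* = (I − p_x·x*)/p_y.
Plugging in: x* = (10·0.28/16.84)² = 0.0276.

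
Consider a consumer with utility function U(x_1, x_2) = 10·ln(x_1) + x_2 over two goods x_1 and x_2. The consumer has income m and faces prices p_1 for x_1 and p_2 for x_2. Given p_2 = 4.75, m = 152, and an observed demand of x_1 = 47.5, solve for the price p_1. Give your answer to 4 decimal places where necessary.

p_1 = 1

MU_x_1 = 10/x_1, MU_x_2 = 1. Tangency: 10/x_1 = p_1/p_2.
So x_1*(p_1,p_2) = 10·p_2/p_1, independent of income; and x_2* = (m − 10·p_2)/p_2.
Set x_1* = 47.5 in the demand function and solve for p_1: p_1 = 1.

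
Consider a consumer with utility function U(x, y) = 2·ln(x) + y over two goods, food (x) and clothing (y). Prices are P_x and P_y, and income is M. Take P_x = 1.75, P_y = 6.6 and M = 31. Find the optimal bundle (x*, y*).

MU_x = 2/x, MU_y = 1. Tangency: 2/x = P_x/P_y.
So x*(P_x,P_y) = 2·P_y/P_x, independent of income; and y* = (M − 2·P_y)/P_y.
At the given prices: x* = 2·6.6/1.75 = 7.5429, and y* = 2.697.

x* = 7.5429, y* = 2.697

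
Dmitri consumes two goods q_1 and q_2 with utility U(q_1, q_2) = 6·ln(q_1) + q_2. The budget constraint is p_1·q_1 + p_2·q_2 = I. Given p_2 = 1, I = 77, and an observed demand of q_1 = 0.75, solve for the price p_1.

MU_q_1 = 6/q_1, MU_q_2 = 1. Tangency: 6/q_1 = p_1/p_2.
So q_1*(p_1,p_2) = 6·p_2/p_1, independent of income; and q_2* = (I − 6·p_2)/p_2.
Set q_1* = 0.75 in the demand function and solve for p_1: p_1 = 8.

p_1 = 8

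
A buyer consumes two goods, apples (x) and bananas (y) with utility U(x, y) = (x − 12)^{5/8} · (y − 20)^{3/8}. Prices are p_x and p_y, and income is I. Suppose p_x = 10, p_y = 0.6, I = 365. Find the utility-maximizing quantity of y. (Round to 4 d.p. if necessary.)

Let x' = x−12, y' = y−20. MRS = (5/3)·y'/x' = p_x/p_y.
Substituting into the budget: x* = 12 + 0.625·(I − 12·p_x − 20·p_y)/p_x, and y* = 20 + 0.375·(…)/p_y.
Discretionary income = 365 − 12·10 − 20·0.6 = 233; y* = 20 + 0.375·233/0.6 = 165.625.

y* = 165.625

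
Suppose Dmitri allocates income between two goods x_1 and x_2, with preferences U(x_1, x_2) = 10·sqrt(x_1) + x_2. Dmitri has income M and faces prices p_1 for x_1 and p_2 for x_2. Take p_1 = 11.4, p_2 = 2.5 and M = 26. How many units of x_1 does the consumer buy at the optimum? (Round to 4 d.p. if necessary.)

x_1* = 1.2023

Plugging in: x_1* = (5·2.5/11.4)² = 1.2023.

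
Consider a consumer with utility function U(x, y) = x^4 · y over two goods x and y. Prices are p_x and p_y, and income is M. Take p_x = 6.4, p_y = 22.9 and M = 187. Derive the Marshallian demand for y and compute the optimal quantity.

y* = 1.6332

Tangency: MRS = 4·y/x = p_x/p_y.
So 4·p_y·y = p_x·x; combined with the budget, a share 0.8 of income goes to x.
Demand: x*(p_x,p_y,M) = 0.8·M/p_x and y* = 0.2·M/p_y.
At p_x=6.4, p_y=22.9, M=187: y* = 0.2·187/22.9 = 1.6332.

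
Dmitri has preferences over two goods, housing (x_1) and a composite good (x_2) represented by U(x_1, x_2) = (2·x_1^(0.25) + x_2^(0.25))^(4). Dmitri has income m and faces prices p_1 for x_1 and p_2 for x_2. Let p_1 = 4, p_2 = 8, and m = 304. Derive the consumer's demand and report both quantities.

x_1* = 57.7955, x_2* = 9.1022

Numerically x_2/x_1 = 0.15749, so x_1* = 304/(4 + 8·0.15749) = 57.7955 and x_2* = 0.15749·57.7955 = 9.1022.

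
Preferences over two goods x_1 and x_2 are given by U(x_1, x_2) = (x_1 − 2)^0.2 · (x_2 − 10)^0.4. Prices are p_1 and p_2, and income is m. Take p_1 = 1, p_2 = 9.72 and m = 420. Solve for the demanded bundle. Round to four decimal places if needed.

Let x_1' = x_1−2, x_2' = x_2−10. MRS = (1/2)·x_2'/x_1' = p_1/p_2.
After buying the subsistence bundle (2, 10), a share 1/3 of the remaining income goes to x_1: x_1* = 2 + 1/3·(m − 2p_1 − 10p_2)/p_1.
Discretionary income = 420 − 2·1 − 10·9.72 = 320.8; x_1* = 2 + 1/3·320.8/1 = 108.9333; x_2* = 10 + 2/3·320.8/9.72 = 32.0027.

x_1* = 108.9333, x_2* = 32.0027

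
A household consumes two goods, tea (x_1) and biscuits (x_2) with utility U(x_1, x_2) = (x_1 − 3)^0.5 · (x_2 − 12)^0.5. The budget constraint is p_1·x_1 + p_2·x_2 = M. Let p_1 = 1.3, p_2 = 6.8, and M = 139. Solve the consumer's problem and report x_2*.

MRS = (x_2−12)/(x_1−3). Tangency with p_1/p_2 gives x_2−12 = (p_1/p_2)·(x_1−3).
After buying the subsistence bundle (3, 12), a share 0.5 of the remaining income goes to x_1: x_1* = 3 + 0.5·(M − 3p_1 − 12p_2)/p_1.
Discretionary income = 139 − 3·1.3 − 12·6.8 = 53.5; x_2* = 12 + 0.5·53.5/6.8 = 15.9338.

x_2* = 15.9338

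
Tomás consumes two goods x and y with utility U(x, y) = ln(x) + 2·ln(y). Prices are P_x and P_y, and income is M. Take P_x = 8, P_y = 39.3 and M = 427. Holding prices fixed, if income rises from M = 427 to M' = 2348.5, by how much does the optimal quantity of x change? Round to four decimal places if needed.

MU_x/MU_y = (y)/(2·x); tangency sets this equal to P_x/P_y.
Rearranging, P_y·y = 2·P_x·x. Substituting into the budget gives P_x·x·(1 + 2) = M.
Demand: x*(P_x,P_y,M) = 1/3·M/P_x and y* = 2/3·M/P_y.
At P_x=8, P_y=39.3, M=427: x* = 1/3·427/8 = 17.7917.
At M' = 2348.5: x* = 97.8542. Change: 97.8542 − 17.7917 = 80.0625.

Δx* = 80.0625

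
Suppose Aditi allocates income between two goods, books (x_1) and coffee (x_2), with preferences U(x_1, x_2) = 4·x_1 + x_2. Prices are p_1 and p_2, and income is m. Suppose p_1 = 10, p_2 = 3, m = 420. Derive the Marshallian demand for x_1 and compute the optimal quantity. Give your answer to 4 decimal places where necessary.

x_1* = 42

Perfect substitutes: compare marginal utility per dollar. 4/p_1 vs 1/p_2 → 0.4 vs 0.3333.
x_1 gives more utility per dollar, so spend all income on x_1: x_1* = m/p_1, x_2* = 0.
Numerically: x_1* = 42, x_2* = 0.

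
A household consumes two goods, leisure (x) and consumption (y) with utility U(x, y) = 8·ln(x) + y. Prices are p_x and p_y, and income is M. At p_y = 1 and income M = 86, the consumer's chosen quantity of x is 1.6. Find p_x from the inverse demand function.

MU_x = 8/x, MU_y = 1. Tangency: 8/x = p_x/p_y.
So x*(p_x,p_y) = 8·p_y/p_x, independent of income; and y* = (M − 8·p_y)/p_y.
Set x* = 1.6 in the demand function and solve for p_x: p_x = 5.

p_x = 5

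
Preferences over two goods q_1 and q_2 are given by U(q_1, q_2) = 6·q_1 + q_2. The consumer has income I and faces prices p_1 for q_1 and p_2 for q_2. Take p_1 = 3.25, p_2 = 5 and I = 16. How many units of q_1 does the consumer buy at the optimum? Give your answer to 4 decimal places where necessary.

q_1* = 4.9231

Linear utility — the consumer picks whichever good has higher MU/price: 6/3.25 = 1.8462 vs 1/5 = 0.2.
q_1 gives more utility per dollar, so spend all income on q_1: q_1* = I/p_1, q_2* = 0.
Numerically: q_1* = 4.9231, q_2* = 0.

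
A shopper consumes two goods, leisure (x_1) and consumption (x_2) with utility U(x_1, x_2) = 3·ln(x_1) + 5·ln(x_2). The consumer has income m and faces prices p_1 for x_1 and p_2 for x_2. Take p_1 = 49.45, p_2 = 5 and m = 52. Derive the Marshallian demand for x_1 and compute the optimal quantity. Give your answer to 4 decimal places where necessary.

Tangency: MRS = (3/5)·x_2/x_1 = p_1/p_2.
So 3·p_2·x_2 = 5·p_1·x_1; combined with the budget, a share 0.375 of income goes to x_1.
Demand: x_1*(p_1,p_2,m) = 0.375·m/p_1 and x_2* = 0.625·m/p_2.
At p_1=49.45, p_2=5, m=52: x_1* = 0.375·52/49.45 = 0.3943.

x_1* = 0.3943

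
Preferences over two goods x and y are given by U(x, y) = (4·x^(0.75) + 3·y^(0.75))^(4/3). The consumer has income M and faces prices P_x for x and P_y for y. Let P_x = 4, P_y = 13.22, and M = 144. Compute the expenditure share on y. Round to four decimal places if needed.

MU_x ∝ 4·x^(-0.25), MU_y ∝ 3·y^(-0.25), so MRS = (4/3)·(y/x)^(0.25) = P_x/P_y.
Hence y/x = ((3/4)·P_x/P_y)^(1/(0.25)), i.e. raised to the 4 power.
With the ratio pinned down, the budget gives x* = M/(P_x + P_y·(y/x)) and y* = (y/x)·x*.
Numerically y/x = 0.002652, so x* = 144/(4 + 13.22·0.002652) = 35.6872 and y* = 0.002652·35.6872 = 0.0946.
Expenditure on y: 13.22·0.0946 = 1.2511; share = 0.0087.

share on y = 0.0087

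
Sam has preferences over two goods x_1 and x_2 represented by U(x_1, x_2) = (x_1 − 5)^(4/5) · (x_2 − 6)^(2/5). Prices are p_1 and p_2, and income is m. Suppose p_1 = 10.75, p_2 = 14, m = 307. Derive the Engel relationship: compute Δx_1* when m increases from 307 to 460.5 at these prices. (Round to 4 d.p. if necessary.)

MRS = 2·(x_2−6)/(x_1−5). Tangency with p_1/p_2 gives x_2−6 = (1/2)·(p_1/p_2)·(x_1−5).
After buying the subsistence bundle (5, 6), a share 2/3 of the remaining income goes to x_1: x_1* = 5 + 2/3·(m − 5p_1 − 6p_2)/p_1.
Discretionary income = 307 − 5·10.75 − 6·14 = 169.25; x_1* = 5 + 2/3·169.25/10.75 = 15.4961.
At m' = 460.5: x_1* = 25.0155. Change: 25.0155 − 15.4961 = 9.5194.

Δx_1* = 9.5194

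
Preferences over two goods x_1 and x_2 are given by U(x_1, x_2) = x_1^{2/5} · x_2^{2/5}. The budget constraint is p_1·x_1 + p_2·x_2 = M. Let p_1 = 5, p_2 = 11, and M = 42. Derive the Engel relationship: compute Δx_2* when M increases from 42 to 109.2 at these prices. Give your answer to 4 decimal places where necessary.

MU_x_1/MU_x_2 = (0.4·x_2)/(0.4·x_1); tangency sets this equal to p_1/p_2.
Rearranging, p_2·x_2 = p_1·x_1. Substituting into the budget gives p_1·x_1·(1 + 1) = M.
Demand: x_1*(p_1,p_2,M) = 0.5·M/p_1 and x_2* = 0.5·M/p_2.
At p_1=5, p_2=11, M=42: x_2* = 0.5·42/11 = 1.9091.
At M' = 109.2: x_2* = 4.9636. Change: 4.9636 − 1.9091 = 3.0545.

Δx_2* = 3.0545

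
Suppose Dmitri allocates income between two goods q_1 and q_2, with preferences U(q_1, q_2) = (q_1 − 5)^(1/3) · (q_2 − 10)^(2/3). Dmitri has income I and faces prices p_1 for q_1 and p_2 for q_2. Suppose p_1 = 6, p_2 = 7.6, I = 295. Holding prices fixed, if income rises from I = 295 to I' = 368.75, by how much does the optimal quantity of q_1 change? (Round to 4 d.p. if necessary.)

Let q_1' = q_1−5, q_2' = q_2−10. MRS = (1/2)·q_2'/q_1' = p_1/p_2.
After buying the subsistence bundle (5, 10), a share 1/3 of the remaining income goes to q_1: q_1* = 5 + 1/3·(I − 5p_1 − 10p_2)/p_1.
Discretionary income = 295 − 5·6 − 10·7.6 = 189; q_1* = 5 + 1/3·189/6 = 15.5.
At I' = 368.75: q_1* = 19.5972. Change: 19.5972 − 15.5 = 4.0972.

Δq_1* = 4.0972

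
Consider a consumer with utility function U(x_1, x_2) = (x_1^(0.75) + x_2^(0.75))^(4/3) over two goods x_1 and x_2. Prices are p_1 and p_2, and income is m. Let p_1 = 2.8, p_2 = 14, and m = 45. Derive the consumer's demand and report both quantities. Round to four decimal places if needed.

x_1* = 15.9439, x_2* = 0.0255

MU_x_1 ∝ x_1^(-0.25), MU_x_2 ∝ x_2^(-0.25), so MRS = (x_2/x_1)^(0.25) = p_1/p_2.
Solve for the ratio: x_2/x_1 = [p_1/p_2]^(4).
Substitute x_2 = (x_2/x_1)·x_1 into the budget: x_1* = m/(p_1 + p_2·(x_2/x_1)).
Numerically x_2/x_1 = 0.0016, so x_1* = 45/(2.8 + 14·0.0016) = 15.9439 and x_2* = 0.0016·15.9439 = 0.0255.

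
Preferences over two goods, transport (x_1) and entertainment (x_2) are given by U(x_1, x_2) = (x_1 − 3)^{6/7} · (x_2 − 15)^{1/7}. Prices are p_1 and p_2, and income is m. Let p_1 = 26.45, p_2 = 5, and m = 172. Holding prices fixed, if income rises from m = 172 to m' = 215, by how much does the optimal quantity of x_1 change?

Δx_1* = 1.3935

Let x_1' = x_1−3, x_2' = x_2−15. MRS = 6·x_2'/x_1' = p_1/p_2.
After buying the subsistence bundle (3, 15), a share 6/7 of the remaining income goes to x_1: x_1* = 3 + 6/7·(m − 3p_1 − 15p_2)/p_1.
Discretionary income = 172 − 3·26.45 − 15·5 = 17.65; x_1* = 3 + 6/7·17.65/26.45 = 3.572.
At m' = 215: x_1* = 4.9654. Change: 4.9654 − 3.572 = 1.3935.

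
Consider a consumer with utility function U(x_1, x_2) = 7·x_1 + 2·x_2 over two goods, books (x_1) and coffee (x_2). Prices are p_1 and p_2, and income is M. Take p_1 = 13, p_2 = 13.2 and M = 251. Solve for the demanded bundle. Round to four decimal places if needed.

x_1 gives more utility per dollar, so spend all income on x_1: x_1* = M/p_1, x_2* = 0.
Numerically: x_1* = 19.3077, x_2* = 0.

x_1* = 19.3077, x_2* = 0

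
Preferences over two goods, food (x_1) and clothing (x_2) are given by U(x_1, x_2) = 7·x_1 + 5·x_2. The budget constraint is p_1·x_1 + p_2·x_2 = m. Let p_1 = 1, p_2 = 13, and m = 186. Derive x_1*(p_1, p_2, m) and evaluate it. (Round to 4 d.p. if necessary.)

x_1* = 186

Linear utility — the consumer picks whichever good has higher MU/price: 7/1 = 7 vs 5/13 = 0.3846.
x_1 gives more utility per dollar, so spend all income on x_1: x_1* = m/p_1, x_2* = 0.
Numerically: x_1* = 186, x_2* = 0.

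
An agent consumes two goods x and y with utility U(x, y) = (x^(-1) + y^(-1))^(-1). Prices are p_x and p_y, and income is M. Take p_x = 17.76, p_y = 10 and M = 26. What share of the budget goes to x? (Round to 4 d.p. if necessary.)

Substitute y = (y/x)·x into the budget: x* = M/(p_x + p_y·(y/x)).
Numerically y/x = 1.332666, so x* = 26/(17.76 + 10·1.332666) = 0.8364 and y* = 1.332666·0.8364 = 1.1146.
Expenditure on x: 17.76·0.8364 = 14.854; share = 0.5713.

share on x = 0.5713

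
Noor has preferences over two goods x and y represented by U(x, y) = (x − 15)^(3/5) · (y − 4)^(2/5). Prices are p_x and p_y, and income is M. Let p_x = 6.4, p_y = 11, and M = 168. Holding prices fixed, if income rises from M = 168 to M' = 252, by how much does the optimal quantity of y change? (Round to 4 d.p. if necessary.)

After buying the subsistence bundle (15, 4), a share 0.6 of the remaining income goes to x: x* = 15 + 0.6·(M − 15p_x − 4p_y)/p_x.
Discretionary income = 168 − 15·6.4 − 4·11 = 28; y* = 4 + 0.4·28/11 = 5.0182.
At M' = 252: y* = 8.0727. Change: 8.0727 − 5.0182 = 3.0545.

Δy* = 3.0545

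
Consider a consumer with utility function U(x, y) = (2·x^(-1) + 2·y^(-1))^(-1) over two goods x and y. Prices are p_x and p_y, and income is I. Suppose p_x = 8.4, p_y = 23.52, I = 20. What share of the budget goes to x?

From the CES first-order condition, (y/x)^(2) = p_x/p_y.
Solve for the ratio: y/x = [p_x/p_y]^(0.5).
With the ratio pinned down, the budget gives x* = I/(p_x + p_y·(y/x)) and y* = (y/x)·x*.
Numerically y/x = 0.597614, so x* = 20/(8.4 + 23.52·0.597614) = 0.8906 and y* = 0.597614·0.8906 = 0.5323.
Expenditure on x: 8.4·0.8906 = 7.4813; share = 0.3741.

share on x = 0.3741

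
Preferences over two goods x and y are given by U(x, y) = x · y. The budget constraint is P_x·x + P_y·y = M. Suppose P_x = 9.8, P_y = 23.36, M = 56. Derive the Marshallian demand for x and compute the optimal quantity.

The MRS is y/x. Set MRS = P_x/P_y.
So P_y·y = P_x·x; combined with the budget, a share 0.5 of income goes to x.
Demand: x*(P_x,P_y,M) = 0.5·M/P_x and y* = 0.5·M/P_y.
At P_x=9.8, P_y=23.36, M=56: x* = 0.5·56/9.8 = 2.8571.

x* = 2.8571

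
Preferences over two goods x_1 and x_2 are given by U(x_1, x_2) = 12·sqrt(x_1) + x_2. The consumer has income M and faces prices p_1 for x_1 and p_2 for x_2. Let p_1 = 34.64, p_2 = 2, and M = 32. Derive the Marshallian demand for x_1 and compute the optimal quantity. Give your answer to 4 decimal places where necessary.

MU_x_1 = 6/√x_1, MU_x_2 = 1. Tangency: 6/√x_1 = p_1/p_2.
Solve: √x_1 = 6·p_2/p_1, so x_1*(p_1,p_2) = (6·p_2/p_1)², and x_2* = (M − p_1·x_1*)/p_2.
Plugging in: x_1* = (6·2/34.64)² = 0.12.

x_1* = 0.12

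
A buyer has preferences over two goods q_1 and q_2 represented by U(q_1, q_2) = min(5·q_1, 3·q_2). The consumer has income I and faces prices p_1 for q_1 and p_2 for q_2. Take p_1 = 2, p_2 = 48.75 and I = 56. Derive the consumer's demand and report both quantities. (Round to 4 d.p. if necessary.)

q_1* = 0.6727, q_2* = 1.1211

Leontief preferences: the optimum is at the kink where q_1/3 = q_2/5, i.e. q_2 = (5/3)·q_1.
Budget: p_1·q_1 + p_2·(5/3)·q_1 = I, so (3·p_1 + 5·p_2)·q_1 = 3·I.
Demand: q_1*(p_1,p_2,I) = 3·I/(3·p_1 + 5·p_2), q_2* = 5·I/(3·p_1 + 5·p_2).
Here 3·2 + 5·48.75 = 249.75, giving q_1* = 0.6727 and q_2* = 1.1211.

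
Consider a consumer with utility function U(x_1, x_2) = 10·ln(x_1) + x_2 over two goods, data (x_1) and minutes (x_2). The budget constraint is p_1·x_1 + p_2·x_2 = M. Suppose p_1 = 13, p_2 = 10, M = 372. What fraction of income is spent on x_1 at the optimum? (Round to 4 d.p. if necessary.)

Set MRS = p_1/p_2: (10/x_1)/1 = p_1/p_2.
So x_1*(p_1,p_2) = 10·p_2/p_1, independent of income; and x_2* = (M − 10·p_2)/p_2.
At the given prices: x_1* = 10·10/13 = 7.6923, and x_2* = 27.2.
Expenditure on x_1: 13·7.6923 = 100; share = 0.2688.

share on x_1 = 0.2688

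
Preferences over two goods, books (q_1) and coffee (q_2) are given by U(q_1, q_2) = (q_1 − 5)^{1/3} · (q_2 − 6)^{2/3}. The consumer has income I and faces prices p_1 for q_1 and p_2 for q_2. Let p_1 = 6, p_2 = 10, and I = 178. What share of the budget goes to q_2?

MRS = (1/2)·(q_2−6)/(q_1−5). Tangency with p_1/p_2 gives q_2−6 = 2·(p_1/p_2)·(q_1−5).
Substituting into the budget: q_1* = 5 + 1/3·(I − 5·p_1 − 6·p_2)/p_1, and q_2* = 6 + 2/3·(…)/p_2.
Discretionary income = 178 − 5·6 − 6·10 = 88; q_1* = 5 + 1/3·88/6 = 9.8889; q_2* = 6 + 2/3·88/10 = 11.8667.
Expenditure on q_2: 10·11.8667 = 118.6667; share = 0.6667.

share on q_2 = 0.6667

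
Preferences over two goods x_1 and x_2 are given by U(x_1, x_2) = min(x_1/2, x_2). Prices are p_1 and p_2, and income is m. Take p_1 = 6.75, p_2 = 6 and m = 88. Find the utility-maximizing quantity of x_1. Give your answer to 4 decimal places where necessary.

x_1* = 9.0256

Leontief preferences: the optimum is at the kink where x_1/2 = x_2/1, i.e. x_2 = (1/2)·x_1.
Budget: p_1·x_1 + p_2·(1/2)·x_1 = m, so (2·p_1 + p_2)·x_1 = 2·m.
Demand: x_1*(p_1,p_2,m) = 2·m/(2·p_1 + p_2), x_2* = m/(2·p_1 + p_2).
Here 2·6.75 + 6 = 19.5, giving x_1* = 9.0256.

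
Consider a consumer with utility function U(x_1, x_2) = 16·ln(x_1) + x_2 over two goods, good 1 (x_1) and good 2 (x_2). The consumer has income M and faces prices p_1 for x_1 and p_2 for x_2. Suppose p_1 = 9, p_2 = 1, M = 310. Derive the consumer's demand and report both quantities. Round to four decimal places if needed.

Set MRS = p_1/p_2: (16/x_1)/1 = p_1/p_2.
So x_1*(p_1,p_2) = 16·p_2/p_1, independent of income; and x_2* = (M − 16·p_2)/p_2.
At the given prices: x_1* = 16·1/9 = 1.7778, and x_2* = 294.

x_1* = 1.7778, x_2* = 294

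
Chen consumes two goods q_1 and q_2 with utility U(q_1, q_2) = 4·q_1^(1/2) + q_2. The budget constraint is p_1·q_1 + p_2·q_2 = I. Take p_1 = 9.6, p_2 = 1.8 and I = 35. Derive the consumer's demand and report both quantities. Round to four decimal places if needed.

Set MRS = p_1/p_2: 2·q_1^(−1/2) = p_1/p_2.
Solve: √q_1 = 2·p_2/p_1, so q_1*(p_1,p_2) = (2·p_2/p_1)², and q_2* = (I − p_1·q_1*)/p_2.
Plugging in: q_1* = (2·1.8/9.6)² = 0.1406, q_2* = 18.6944.

q_1* = 0.1406, q_2* = 18.6944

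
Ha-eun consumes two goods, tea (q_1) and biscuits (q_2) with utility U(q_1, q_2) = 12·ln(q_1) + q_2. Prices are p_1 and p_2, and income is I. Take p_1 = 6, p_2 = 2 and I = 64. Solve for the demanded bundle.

q_1* = 4, q_2* = 20

MU_q_1 = 12/q_1, MU_q_2 = 1. Tangency: 12/q_1 = p_1/p_2.
So q_1*(p_1,p_2) = 12·p_2/p_1, independent of income; and q_2* = (I − 12·p_2)/p_2.
At the given prices: q_1* = 12·2/6 = 4, and q_2* = 20.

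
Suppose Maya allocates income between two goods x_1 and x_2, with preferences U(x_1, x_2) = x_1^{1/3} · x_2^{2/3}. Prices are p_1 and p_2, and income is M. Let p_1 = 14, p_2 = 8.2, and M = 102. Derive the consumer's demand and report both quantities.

x_1* = 2.4286, x_2* = 8.2927

MU_x_1/MU_x_2 = (1/3·x_2)/(2/3·x_1); tangency sets this equal to p_1/p_2.
So 1/3·p_2·x_2 = 2/3·p_1·x_1; combined with the budget, a share 1/3 of income goes to x_1.
Demand: x_1*(p_1,p_2,M) = 1/3·M/p_1 and x_2* = 2/3·M/p_2.
At p_1=14, p_2=8.2, M=102: x_1* = 1/3·102/14 = 2.4286, x_2* = 8.2927.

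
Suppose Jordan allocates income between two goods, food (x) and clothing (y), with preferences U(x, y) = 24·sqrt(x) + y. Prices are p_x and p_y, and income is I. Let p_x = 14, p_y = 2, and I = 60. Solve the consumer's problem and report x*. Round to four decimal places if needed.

Set MRS = p_x/p_y: 12·x^(−1/2) = p_x/p_y.
Thus x* = (12·p_y/p_x)² — independent of I — with the rest of income spent on y.
Plugging in: x* = (12·2/14)² = 2.9388.

x* = 2.9388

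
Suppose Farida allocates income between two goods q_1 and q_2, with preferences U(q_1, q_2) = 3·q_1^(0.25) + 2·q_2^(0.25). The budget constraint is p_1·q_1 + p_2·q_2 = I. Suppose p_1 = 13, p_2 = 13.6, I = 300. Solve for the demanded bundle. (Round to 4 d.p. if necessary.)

Substitute q_2 = (q_2/q_1)·q_1 into the budget: q_1* = I/(p_1 + p_2·(q_2/q_1)).
Numerically q_2/q_1 = 0.548383, so q_1* = 300/(13 + 13.6·0.548383) = 14.6642 and q_2* = 0.548383·14.6642 = 8.0416.

q_1* = 14.6642, q_2* = 8.0416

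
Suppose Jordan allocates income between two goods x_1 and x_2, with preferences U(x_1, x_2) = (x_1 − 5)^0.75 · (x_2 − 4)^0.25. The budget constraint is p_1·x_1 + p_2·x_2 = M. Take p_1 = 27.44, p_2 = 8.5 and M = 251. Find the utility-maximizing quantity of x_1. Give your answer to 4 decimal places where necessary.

x_1* = 7.1811

Let x_1' = x_1−5, x_2' = x_2−4. MRS = 3·x_2'/x_1' = p_1/p_2.
After buying the subsistence bundle (5, 4), a share 0.75 of the remaining income goes to x_1: x_1* = 5 + 0.75·(M − 5p_1 − 4p_2)/p_1.
Discretionary income = 251 − 5·27.44 − 4·8.5 = 79.8; x_1* = 5 + 0.75·79.8/27.44 = 7.1811.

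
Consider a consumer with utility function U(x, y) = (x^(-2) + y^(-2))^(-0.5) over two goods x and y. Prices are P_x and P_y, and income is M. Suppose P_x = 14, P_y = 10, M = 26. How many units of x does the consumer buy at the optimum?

MU_x ∝ x^(-3), MU_y ∝ y^(-3), so MRS = (y/x)^(3) = P_x/P_y.
Solve for the ratio: y/x = [P_x/P_y]^(1/3).
With the ratio pinned down, the budget gives x* = M/(P_x + P_y·(y/x)) and y* = (y/x)·x*.
Numerically y/x = 1.118689, so x* = 26/(14 + 10·1.118689) = 1.0323.

x* = 1.0323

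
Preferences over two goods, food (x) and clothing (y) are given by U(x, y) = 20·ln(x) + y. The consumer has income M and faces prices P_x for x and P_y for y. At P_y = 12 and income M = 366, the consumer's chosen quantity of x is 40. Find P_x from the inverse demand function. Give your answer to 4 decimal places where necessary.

MU_x = 20/x, MU_y = 1. Tangency: 20/x = P_x/P_y.
So x*(P_x,P_y) = 20·P_y/P_x, independent of income; and y* = (M − 20·P_y)/P_y.
Set x* = 40 in the demand function and solve for P_x: P_x = 6.

P_x = 6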